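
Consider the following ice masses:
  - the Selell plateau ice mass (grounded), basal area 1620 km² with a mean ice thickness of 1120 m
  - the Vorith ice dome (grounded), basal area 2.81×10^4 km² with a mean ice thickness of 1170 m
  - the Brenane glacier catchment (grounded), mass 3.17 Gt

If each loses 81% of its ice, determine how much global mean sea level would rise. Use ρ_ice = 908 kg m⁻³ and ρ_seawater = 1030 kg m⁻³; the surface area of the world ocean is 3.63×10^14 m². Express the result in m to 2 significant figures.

≈ 0.068 m

Selell: ice volume = 1620 km² × 1120 m = 1814 km³; 0.81 × 1814 × (908/1030) = 1296 km³ of water.
Vorith: ice volume = 2.81×10^4 km² × 1170 m = 3.288×10^4 km³; 0.81 × 3.288×10^4 × (908/1030) = 2.348×10^4 km³ of water.
Brenane: 0.81 × 3.17 Gt = 2.568×10^12 kg; dividing by ρ_w = 1030 kg m⁻³ gives 2.493×10^9 m³ of water.
Total added water ≈ 2.477×10^13 m³ over 3.63×10^14 m² → Δh = 0.0682 m.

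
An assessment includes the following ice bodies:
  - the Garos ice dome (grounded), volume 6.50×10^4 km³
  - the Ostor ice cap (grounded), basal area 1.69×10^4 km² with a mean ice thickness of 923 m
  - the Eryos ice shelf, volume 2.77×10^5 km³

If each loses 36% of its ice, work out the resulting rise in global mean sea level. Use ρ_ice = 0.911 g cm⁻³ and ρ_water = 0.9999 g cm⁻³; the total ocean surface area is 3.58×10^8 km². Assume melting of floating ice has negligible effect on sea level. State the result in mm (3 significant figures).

≈ 73.8 mm

Garos: 0.36 × 6.50×10^4 km³ × (911/999.9) = 2.132×10^4 km³ of water.
Ostor: ice volume = 1.69×10^4 km² × 923 m = 1.560×10^4 km³; 0.36 × 1.560×10^4 × (911/999.9) = 5116 km³ of water.
The Eryos ice shelf is floating and already displaces its own weight of water, so its melt adds essentially nothing to sea level.
Total added water ≈ 2.644×10^13 m³ over 3.58×10^14 m² → Δh = 0.0738 m = 73.8 mm.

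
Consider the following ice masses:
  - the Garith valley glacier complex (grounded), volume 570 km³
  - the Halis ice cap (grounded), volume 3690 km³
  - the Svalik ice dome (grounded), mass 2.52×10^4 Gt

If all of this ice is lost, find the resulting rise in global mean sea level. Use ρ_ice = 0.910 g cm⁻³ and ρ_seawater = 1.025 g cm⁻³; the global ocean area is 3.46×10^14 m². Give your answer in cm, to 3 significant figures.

Garith: 570 km³ × (910/1025) = 506.0 km³ of water.
Halis: 3690 km³ × (910/1025) = 3276 km³ of water.
Svalik: 2.52×10^4 Gt = 2.520×10^16 kg; dividing by ρ_w = 1.025 g cm⁻³ = 1025 kg m⁻³ gives 2.459×10^13 m³ of water.
Total added water ≈ 2.837×10^13 m³ over 3.46×10^14 m² → Δh = 0.0820 m = 8.20 cm.

≈ 8.20 cm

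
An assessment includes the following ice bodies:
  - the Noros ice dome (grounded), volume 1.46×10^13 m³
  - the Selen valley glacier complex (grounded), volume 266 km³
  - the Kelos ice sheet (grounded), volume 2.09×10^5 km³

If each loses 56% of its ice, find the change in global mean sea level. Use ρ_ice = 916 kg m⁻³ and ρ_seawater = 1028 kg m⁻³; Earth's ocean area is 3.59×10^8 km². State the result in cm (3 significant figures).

Noros: 0.56 × 1.46×10^13 m³ × (916/1028) = 7.285×10^12 m³ of water.
Selen: 0.56 × 266 km³ × (916/1028) = 132.7 km³ of water.
Kelos: 0.56 × 2.09×10^5 km³ × (916/1028) = 1.043×10^5 km³ of water.
Total added water ≈ 1.117×10^14 m³ over 3.59×10^14 m² → Δh = 0.311 m = 31.1 cm.

≈ 31.1 cm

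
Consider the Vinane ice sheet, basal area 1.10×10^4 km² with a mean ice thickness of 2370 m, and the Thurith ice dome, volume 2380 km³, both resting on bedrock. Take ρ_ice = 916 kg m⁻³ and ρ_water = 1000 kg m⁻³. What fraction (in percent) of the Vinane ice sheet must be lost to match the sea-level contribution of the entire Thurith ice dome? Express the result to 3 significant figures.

Equal sea-level rise means equal mass of meltwater, i.e. equal mass of ice lost.
Ice mass of Thurith: 2.180×10^15 kg; ice mass of Vinane: 2.388×10^16 kg.
Fraction required = 2.180×10^15 / 2.388×10^16 = 0.0913 → 9.13 %.

≈ 9.13 %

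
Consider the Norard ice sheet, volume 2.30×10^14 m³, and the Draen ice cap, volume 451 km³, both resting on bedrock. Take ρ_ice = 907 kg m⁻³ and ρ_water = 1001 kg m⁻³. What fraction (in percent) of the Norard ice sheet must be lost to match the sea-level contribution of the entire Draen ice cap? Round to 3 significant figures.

Equal sea-level rise means equal mass of meltwater, i.e. equal mass of ice lost.
Ice mass of Draen: 4.091×10^14 kg; ice mass of Norard: 2.086×10^17 kg.
Fraction required = 4.091×10^14 / 2.086×10^17 = 1.96×10^-3 → 0.196 %.

≈ 0.196 %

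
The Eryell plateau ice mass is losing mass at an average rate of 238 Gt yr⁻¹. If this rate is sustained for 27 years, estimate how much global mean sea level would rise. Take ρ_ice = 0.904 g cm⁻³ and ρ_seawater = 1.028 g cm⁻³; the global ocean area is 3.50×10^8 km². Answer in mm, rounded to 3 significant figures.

Total mass lost = 238 Gt/yr × 27 yr = 6426 Gt = 6.426×10^15 kg.
ρ_w = 1.028 g cm⁻³ = 1028 kg m⁻³, so water volume = 6.426×10^15 / 1028 = 6.251×10^12 m³.
Δh = 6.251×10^12 / 3.50×10^14 = 0.0179 m = 17.9 mm.

≈ 17.9 mm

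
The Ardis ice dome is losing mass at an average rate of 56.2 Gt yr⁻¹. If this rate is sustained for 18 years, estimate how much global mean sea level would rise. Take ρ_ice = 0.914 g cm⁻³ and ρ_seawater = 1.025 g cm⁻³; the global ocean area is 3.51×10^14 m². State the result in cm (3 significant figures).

≈ 0.281 cm

Total mass lost = 56.2 Gt/yr × 18 yr = 1012 Gt = 1.012×10^15 kg.
ρ_w = 1.025 g cm⁻³ = 1025 kg m⁻³, so water volume = 1.012×10^15 / 1025 = 9.869×10^11 m³.
Δh = 9.869×10^11 / 3.51×10^14 = 2.81×10^-3 m = 0.281 cm.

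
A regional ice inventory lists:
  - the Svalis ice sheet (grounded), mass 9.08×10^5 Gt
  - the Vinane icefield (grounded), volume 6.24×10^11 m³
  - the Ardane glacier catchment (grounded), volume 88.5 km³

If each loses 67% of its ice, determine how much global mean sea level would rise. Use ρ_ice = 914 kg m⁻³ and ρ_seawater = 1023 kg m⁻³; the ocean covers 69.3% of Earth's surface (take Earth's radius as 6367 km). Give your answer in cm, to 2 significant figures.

≈ 170 cm

Svalis: 0.67 × 9.08×10^5 Gt = 6.084×10^17 kg; dividing by ρ_w = 1023 kg m⁻³ gives 5.947×10^14 m³ of water.
Vinane: 0.67 × 6.24×10^11 m³ × (914/1023) = 3.735×10^11 m³ of water.
Ardane: 0.67 × 88.5 km³ × (914/1023) = 52.98 km³ of water.
Total added water ≈ 5.951×10^14 m³ over 3.53×10^14 m² → Δh = 1.69 m = 170 cm.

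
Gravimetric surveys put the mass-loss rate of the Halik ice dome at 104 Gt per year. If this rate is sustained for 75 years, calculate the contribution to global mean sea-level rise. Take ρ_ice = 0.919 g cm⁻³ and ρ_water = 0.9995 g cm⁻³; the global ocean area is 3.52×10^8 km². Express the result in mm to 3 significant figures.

Total mass lost = 104 Gt/yr × 75 yr = 7800 Gt = 7.800×10^15 kg.
ρ_w = 0.9995 g cm⁻³ = 999.5 kg m⁻³, so water volume = 7.800×10^15 / 999.5 = 7.804×10^12 m³.
Δh = 7.804×10^12 / 3.52×10^14 = 0.0222 m = 22.2 mm.

≈ 22.2 mm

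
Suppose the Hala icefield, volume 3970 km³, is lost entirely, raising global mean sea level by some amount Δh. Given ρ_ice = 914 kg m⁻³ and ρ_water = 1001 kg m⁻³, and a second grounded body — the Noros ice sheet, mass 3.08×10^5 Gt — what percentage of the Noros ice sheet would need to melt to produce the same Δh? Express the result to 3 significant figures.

Equal sea-level rise means equal mass of meltwater, i.e. equal mass of ice lost.
Ice mass of Hala: 3.629×10^15 kg; ice mass of Noros: 3.080×10^17 kg.
Fraction required = 3.629×10^15 / 3.080×10^17 = 0.0118 → 1.18 %.

≈ 1.18 %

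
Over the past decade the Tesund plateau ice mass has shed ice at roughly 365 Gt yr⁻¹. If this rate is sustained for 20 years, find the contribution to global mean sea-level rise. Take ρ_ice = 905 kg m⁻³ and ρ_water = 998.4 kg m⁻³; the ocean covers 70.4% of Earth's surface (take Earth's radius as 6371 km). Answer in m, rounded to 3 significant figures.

Total mass lost = 365 Gt/yr × 20 yr = 7300 Gt = 7.300×10^15 kg.
ρ_w = 998.4 kg m⁻³, so water volume = 7.300×10^15 / 998.4 = 7.312×10^12 m³.
Δh = 7.312×10^12 / 3.59×10^14 = 0.0204 m.

≈ 0.0204 m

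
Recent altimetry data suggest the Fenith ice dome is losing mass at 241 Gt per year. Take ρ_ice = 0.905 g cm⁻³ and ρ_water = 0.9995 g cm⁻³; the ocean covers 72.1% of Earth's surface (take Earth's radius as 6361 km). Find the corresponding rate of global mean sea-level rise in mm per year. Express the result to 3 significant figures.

≈ 0.658 mm/yr

ρ_w = 0.9995 g cm⁻³ = 999.5 kg m⁻³. Annual water volume added = 241 Gt / ρ_w = 2.410×10^14 kg / 999.5 kg m⁻³ = 2.411×10^11 m³.
Δh per year = 2.411×10^11 / 3.67×10^14 = 6.58×10^-4 m = 0.658 mm.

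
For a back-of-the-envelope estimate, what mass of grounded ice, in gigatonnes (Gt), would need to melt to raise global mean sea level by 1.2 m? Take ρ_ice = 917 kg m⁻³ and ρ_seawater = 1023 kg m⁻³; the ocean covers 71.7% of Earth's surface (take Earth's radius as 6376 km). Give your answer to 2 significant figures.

Required water volume = Δh × A = 1.2 m × 3.66×10^14 m² = 4.395×10^14 m³.
ρ_w = 1023 kg m⁻³, so the mass of water = 4.395×10^14 m³ × 1023 kg m⁻³ = 4.497×10^17 kg = 4.5×10^5 Gt (and the same mass of ice, by conservation).

≈ 4.5×10^5 Gt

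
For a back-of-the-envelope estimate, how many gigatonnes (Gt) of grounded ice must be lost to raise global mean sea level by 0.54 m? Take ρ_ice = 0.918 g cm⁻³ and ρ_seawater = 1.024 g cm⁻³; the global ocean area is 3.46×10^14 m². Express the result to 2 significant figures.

Required water volume = Δh × A = 0.54 m × 3.46×10^14 m² = 1.868×10^14 m³.
ρ_w = 1.024 g cm⁻³ = 1024 kg m⁻³, so the mass of water = 1.868×10^14 m³ × 1024 kg m⁻³ = 1.913×10^17 kg = 1.9×10^5 Gt (and the same mass of ice, by conservation).

≈ 1.9×10^5 Gt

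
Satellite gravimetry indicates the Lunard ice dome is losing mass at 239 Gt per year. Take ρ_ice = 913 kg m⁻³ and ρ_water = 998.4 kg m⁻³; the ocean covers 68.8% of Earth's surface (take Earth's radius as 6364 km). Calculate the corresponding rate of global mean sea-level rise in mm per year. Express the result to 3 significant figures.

≈ 0.684 mm/yr

ρ_w = 998.4 kg m⁻³. Annual water volume added = 239 Gt / ρ_w = 2.390×10^14 kg / 998.4 kg m⁻³ = 2.394×10^11 m³.
Δh per year = 2.394×10^11 / 3.50×10^14 = 6.84×10^-4 m = 0.684 mm.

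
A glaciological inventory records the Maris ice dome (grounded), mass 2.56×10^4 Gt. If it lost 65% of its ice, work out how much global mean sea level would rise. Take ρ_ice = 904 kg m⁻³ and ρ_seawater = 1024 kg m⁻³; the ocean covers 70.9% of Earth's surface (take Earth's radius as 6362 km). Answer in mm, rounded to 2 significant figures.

≈ 45 mm

Maris: 0.65 × 2.56×10^4 Gt = 1.664×10^16 kg; dividing by ρ_w = 1024 kg m⁻³ gives 1.625×10^13 m³ of water.
Spread over 3.61×10^14 m² of ocean, Δh = 1.625×10^13 / 3.61×10^14 = 0.0451 m = 45 mm.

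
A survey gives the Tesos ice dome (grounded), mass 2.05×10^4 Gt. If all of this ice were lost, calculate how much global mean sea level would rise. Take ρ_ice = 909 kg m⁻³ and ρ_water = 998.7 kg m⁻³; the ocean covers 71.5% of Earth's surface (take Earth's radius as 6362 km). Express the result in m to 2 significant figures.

≈ 0.056 m

Tesos: 2.05×10^4 Gt = 2.050×10^16 kg; dividing by ρ_w = 998.7 kg m⁻³ gives 2.053×10^13 m³ of water.
Spread over 3.64×10^14 m² of ocean, Δh = 2.053×10^13 / 3.64×10^14 = 0.0564 m.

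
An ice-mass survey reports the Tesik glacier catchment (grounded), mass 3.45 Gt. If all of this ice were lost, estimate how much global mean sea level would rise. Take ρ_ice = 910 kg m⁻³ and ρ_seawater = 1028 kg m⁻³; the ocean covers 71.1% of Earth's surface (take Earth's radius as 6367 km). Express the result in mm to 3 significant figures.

Tesik: 3.45 Gt = 3.450×10^12 kg; dividing by ρ_w = 1028 kg m⁻³ gives 3.356×10^9 m³ of water.
Spread over 3.62×10^14 m² of ocean, Δh = 3.356×10^9 / 3.62×10^14 = 9.27×10^-6 m = 9.27×10^-3 mm.

≈ 9.27×10^-3 mm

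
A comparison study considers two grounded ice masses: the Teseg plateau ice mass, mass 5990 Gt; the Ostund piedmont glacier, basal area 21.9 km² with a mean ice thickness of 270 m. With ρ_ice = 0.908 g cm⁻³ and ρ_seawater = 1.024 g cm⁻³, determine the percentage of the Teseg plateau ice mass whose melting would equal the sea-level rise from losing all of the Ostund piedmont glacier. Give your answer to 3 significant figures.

≈ 0.0896 %

Equal sea-level rise means equal mass of meltwater, i.e. equal mass of ice lost.
Ice mass of Ostund: 5.369×10^12 kg; ice mass of Teseg: 5.990×10^15 kg.
Fraction required = 5.369×10^12 / 5.990×10^15 = 8.96×10^-4 → 0.0896 %.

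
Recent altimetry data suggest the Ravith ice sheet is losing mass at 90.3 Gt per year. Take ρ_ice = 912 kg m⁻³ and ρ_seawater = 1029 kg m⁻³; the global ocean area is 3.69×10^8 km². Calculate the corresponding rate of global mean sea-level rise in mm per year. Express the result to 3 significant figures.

≈ 0.238 mm/yr

ρ_w = 1029 kg m⁻³. Annual water volume added = 90.3 Gt / ρ_w = 9.030×10^13 kg / 1029 kg m⁻³ = 8.776×10^10 m³.
Δh per year = 8.776×10^10 / 3.69×10^14 = 2.38×10^-4 m = 0.238 mm.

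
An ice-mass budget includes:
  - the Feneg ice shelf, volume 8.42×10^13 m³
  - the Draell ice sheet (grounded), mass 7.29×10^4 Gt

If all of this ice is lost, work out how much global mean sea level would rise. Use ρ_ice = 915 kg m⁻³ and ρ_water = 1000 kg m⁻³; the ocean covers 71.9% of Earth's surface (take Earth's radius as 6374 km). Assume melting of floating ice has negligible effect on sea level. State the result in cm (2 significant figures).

The Feneg ice shelf is floating and already displaces its own weight of water, so its melt adds essentially nothing to sea level.
Draell: 7.29×10^4 Gt = 7.290×10^16 kg; dividing by ρ_w = 1000 kg m⁻³ gives 7.290×10^13 m³ of water.
Total added water ≈ 7.290×10^13 m³ over 3.67×10^14 m² → Δh = 0.199 m = 20 cm.

≈ 20 cm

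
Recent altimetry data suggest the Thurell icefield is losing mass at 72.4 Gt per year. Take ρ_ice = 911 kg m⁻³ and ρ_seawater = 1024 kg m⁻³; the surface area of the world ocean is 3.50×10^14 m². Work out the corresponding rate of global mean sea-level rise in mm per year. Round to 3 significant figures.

≈ 0.202 mm/yr

ρ_w = 1024 kg m⁻³. Annual water volume added = 72.4 Gt / ρ_w = 7.240×10^13 kg / 1024 kg m⁻³ = 7.070×10^10 m³.
Δh per year = 7.070×10^10 / 3.50×10^14 = 2.02×10^-4 m = 0.202 mm.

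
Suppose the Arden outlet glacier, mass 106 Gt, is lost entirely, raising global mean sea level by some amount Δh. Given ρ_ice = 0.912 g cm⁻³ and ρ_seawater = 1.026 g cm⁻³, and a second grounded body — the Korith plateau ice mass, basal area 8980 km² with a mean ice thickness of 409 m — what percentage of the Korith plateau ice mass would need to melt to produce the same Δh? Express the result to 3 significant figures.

Equal sea-level rise means equal mass of meltwater, i.e. equal mass of ice lost.
Ice mass of Arden: 1.060×10^14 kg; ice mass of Korith: 3.350×10^15 kg.
Fraction required = 1.060×10^14 / 3.350×10^15 = 0.0316 → 3.16 %.

≈ 3.16 %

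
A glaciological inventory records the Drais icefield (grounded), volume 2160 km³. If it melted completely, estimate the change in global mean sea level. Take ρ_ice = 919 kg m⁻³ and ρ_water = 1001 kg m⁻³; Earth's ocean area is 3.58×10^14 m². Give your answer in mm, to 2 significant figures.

Drais: 2160 km³ × (919/1001) = 1983 km³ of water.
Spread over 3.58×10^14 m² of ocean, Δh = 1.983×10^12 / 3.58×10^14 = 5.54×10^-3 m = 5.5 mm.

≈ 5.5 mm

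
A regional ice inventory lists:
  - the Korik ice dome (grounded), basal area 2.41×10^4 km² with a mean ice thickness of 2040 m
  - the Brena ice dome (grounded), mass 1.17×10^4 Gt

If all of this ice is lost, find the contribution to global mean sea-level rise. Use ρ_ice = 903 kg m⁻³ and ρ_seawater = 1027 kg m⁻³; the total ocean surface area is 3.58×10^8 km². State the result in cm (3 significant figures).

Korik: ice volume = 2.41×10^4 km² × 2040 m = 4.916×10^4 km³; 4.916×10^4 × (903/1027) = 4.323×10^4 km³ of water.
Brena: 1.17×10^4 Gt = 1.170×10^16 kg; dividing by ρ_w = 1027 kg m⁻³ gives 1.139×10^13 m³ of water.
Total added water ≈ 5.462×10^13 m³ over 3.58×10^14 m² → Δh = 0.153 m = 15.3 cm.

≈ 15.3 cm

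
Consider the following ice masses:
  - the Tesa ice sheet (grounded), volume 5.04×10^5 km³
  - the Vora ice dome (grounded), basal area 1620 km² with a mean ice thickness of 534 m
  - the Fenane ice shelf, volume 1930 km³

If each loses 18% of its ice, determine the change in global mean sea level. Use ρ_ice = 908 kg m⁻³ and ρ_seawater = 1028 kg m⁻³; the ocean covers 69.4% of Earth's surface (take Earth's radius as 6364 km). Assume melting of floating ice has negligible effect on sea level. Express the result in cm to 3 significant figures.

Tesa: 0.18 × 5.04×10^5 km³ × (908/1028) = 8.013×10^4 km³ of water.
Vora: ice volume = 1620 km² × 534 m = 865.1 km³; 0.18 × 865.1 × (908/1028) = 137.5 km³ of water.
The Fenane ice shelf is floating and already displaces its own weight of water, so its melt adds essentially nothing to sea level.
Total added water ≈ 8.027×10^13 m³ over 3.53×10^14 m² → Δh = 0.227 m = 22.7 cm.

≈ 22.7 cm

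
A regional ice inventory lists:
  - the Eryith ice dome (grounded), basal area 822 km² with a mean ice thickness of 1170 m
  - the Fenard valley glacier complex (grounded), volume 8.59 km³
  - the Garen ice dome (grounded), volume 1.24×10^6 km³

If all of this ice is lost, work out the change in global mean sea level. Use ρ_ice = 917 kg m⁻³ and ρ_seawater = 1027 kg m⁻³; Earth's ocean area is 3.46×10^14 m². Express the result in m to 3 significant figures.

≈ 3.20 m

Eryith: ice volume = 822 km² × 1170 m = 961.7 km³; 961.7 × (917/1027) = 858.7 km³ of water.
Fenard: 8.59 km³ × (917/1027) = 7.670 km³ of water.
Garen: 1.24×10^6 km³ × (917/1027) = 1.107×10^6 km³ of water.
Total added water ≈ 1.108×10^15 m³ over 3.46×10^14 m² → Δh = 3.20 m.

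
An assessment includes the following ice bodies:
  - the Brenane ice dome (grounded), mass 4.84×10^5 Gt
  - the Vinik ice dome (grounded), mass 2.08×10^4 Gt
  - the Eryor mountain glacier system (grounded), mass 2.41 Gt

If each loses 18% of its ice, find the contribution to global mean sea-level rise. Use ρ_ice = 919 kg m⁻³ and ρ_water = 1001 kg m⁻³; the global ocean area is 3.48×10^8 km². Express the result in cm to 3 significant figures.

≈ 26.1 cm

Brenane: 0.18 × 4.84×10^5 Gt = 8.712×10^16 kg; dividing by ρ_w = 1001 kg m⁻³ gives 8.703×10^13 m³ of water.
Vinik: 0.18 × 2.08×10^4 Gt = 3.744×10^15 kg; dividing by ρ_w = 1001 kg m⁻³ gives 3.740×10^12 m³ of water.
Eryor: 0.18 × 2.41 Gt = 4.338×10^11 kg; dividing by ρ_w = 1001 kg m⁻³ gives 4.334×10^8 m³ of water.
Total added water ≈ 9.077×10^13 m³ over 3.48×10^14 m² → Δh = 0.261 m = 26.1 cm.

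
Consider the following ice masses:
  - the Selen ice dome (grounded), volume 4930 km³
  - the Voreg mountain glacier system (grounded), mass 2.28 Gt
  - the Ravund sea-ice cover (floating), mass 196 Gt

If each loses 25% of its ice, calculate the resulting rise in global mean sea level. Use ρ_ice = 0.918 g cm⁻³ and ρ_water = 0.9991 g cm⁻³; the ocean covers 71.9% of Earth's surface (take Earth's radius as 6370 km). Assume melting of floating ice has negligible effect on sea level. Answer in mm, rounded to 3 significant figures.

Selen: 0.25 × 4930 km³ × (918/999.1) = 1132 km³ of water.
Voreg: 0.25 × 2.28 Gt = 5.700×10^11 kg; dividing by ρ_w = 0.9991 g cm⁻³ = 999.1 kg m⁻³ gives 5.705×10^8 m³ of water.
The Ravund sea-ice cover is floating and already displaces its own weight of water, so its melt adds essentially nothing to sea level.
Total added water ≈ 1.133×10^12 m³ over 3.67×10^14 m² → Δh = 3.09×10^-3 m = 3.09 mm.

≈ 3.09 mm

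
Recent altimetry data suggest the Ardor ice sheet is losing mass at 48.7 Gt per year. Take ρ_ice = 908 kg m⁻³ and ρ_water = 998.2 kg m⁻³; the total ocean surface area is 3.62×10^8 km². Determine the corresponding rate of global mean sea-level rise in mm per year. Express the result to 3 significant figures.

≈ 0.135 mm/yr

ρ_w = 998.2 kg m⁻³. Annual water volume added = 48.7 Gt / ρ_w = 4.870×10^13 kg / 998.2 kg m⁻³ = 4.879×10^10 m³.
Δh per year = 4.879×10^10 / 3.62×10^14 = 1.35×10^-4 m = 0.135 mm.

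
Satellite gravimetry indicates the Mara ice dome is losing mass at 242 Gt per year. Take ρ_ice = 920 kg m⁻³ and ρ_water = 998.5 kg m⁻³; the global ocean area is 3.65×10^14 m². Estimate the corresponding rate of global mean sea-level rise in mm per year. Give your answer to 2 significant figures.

ρ_w = 998.5 kg m⁻³. Annual water volume added = 242 Gt / ρ_w = 2.420×10^14 kg / 998.5 kg m⁻³ = 2.424×10^11 m³.
Δh per year = 2.424×10^11 / 3.65×10^14 = 6.64×10^-4 m = 0.66 mm.

≈ 0.66 mm/yr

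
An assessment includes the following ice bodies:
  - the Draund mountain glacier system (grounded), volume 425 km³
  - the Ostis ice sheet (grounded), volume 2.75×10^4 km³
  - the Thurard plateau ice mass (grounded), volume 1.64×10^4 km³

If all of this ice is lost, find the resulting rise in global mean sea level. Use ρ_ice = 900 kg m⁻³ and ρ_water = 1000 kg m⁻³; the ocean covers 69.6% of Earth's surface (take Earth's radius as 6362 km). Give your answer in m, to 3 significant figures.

≈ 0.113 m

Draund: 425 km³ × (900/1000) = 382.5 km³ of water.
Ostis: 2.75×10^4 km³ × (900/1000) = 2.475×10^4 km³ of water.
Thurard: 1.64×10^4 km³ × (900/1000) = 1.476×10^4 km³ of water.
Total added water ≈ 3.989×10^13 m³ over 3.54×10^14 m² → Δh = 0.113 m.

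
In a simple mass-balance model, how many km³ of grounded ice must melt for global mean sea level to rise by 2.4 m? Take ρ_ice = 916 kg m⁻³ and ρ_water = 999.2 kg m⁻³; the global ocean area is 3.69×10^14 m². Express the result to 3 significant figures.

≈ 9.66×10^5 km³

Required water volume = Δh × A = 2.4 m × 3.69×10^14 m² = 8.856×10^14 m³ = 8.856×10^5 km³.
Ice volume = water volume × ρ_w/ρ_ice = 8.856×10^5 × 999.2/916 = 9.66×10^5 km³.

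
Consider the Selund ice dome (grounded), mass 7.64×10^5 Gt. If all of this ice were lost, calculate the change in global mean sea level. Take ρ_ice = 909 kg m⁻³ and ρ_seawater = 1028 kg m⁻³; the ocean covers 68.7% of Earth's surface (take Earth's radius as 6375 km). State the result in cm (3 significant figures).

Selund: 7.64×10^5 Gt = 7.640×10^17 kg; dividing by ρ_w = 1028 kg m⁻³ gives 7.432×10^14 m³ of water.
Spread over 3.51×10^14 m² of ocean, Δh = 7.432×10^14 / 3.51×10^14 = 2.12 m = 212 cm.

≈ 212 cm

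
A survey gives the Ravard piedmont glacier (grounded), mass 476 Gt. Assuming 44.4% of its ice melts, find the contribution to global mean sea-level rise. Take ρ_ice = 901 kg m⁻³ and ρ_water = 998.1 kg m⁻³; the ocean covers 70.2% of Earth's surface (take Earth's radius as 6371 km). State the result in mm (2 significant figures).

Ravard: 0.444 × 476 Gt = 2.113×10^14 kg; dividing by ρ_w = 998.1 kg m⁻³ gives 2.117×10^11 m³ of water.
Spread over 3.58×10^14 m² of ocean, Δh = 2.117×10^11 / 3.58×10^14 = 5.91×10^-4 m = 0.59 mm.

≈ 0.59 mm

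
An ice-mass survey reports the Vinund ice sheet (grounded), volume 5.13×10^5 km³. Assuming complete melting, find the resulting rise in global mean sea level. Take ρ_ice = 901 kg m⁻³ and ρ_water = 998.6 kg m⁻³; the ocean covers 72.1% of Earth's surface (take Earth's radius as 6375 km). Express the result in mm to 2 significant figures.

Vinund: 5.13×10^5 km³ × (901/998.6) = 4.629×10^5 km³ of water.
Spread over 3.68×10^14 m² of ocean, Δh = 4.629×10^14 / 3.68×10^14 = 1.26 m = 1300 mm.

≈ 1300 mm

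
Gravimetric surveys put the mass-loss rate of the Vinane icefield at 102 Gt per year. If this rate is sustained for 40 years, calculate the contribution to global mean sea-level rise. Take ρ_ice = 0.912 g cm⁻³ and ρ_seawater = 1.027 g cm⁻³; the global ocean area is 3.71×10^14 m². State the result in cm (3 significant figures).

Total mass lost = 102 Gt/yr × 40 yr = 4080 Gt = 4.080×10^15 kg.
ρ_w = 1.027 g cm⁻³ = 1027 kg m⁻³, so water volume = 4.080×10^15 / 1027 = 3.973×10^12 m³.
Δh = 3.973×10^12 / 3.71×10^14 = 0.0107 m = 1.07 cm.

≈ 1.07 cm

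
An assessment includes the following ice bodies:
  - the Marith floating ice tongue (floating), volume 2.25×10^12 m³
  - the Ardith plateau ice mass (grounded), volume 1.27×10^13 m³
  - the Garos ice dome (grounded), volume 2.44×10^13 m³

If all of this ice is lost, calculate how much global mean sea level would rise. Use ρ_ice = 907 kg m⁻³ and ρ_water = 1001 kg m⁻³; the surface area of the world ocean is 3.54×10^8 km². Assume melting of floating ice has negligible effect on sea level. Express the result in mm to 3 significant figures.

The Marith floating ice tongue is floating and already displaces its own weight of water, so its melt adds essentially nothing to sea level.
Ardith: 1.27×10^13 m³ × (907/1001) = 1.151×10^13 m³ of water.
Garos: 2.44×10^13 m³ × (907/1001) = 2.211×10^13 m³ of water.
Total added water ≈ 3.362×10^13 m³ over 3.54×10^14 m² → Δh = 0.0950 m = 95.0 mm.

≈ 95.0 mm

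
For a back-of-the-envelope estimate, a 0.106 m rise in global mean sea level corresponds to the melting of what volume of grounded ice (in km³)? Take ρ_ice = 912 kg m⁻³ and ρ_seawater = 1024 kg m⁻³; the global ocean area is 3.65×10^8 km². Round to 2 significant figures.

≈ 4.3×10^4 km³

Required water volume = Δh × A = 0.106 m × 3.65×10^14 m² = 3.869×10^13 m³ = 3.869×10^4 km³.
Ice volume = water volume × ρ_w/ρ_ice = 3.869×10^4 × 1024/912 = 4.3×10^4 km³.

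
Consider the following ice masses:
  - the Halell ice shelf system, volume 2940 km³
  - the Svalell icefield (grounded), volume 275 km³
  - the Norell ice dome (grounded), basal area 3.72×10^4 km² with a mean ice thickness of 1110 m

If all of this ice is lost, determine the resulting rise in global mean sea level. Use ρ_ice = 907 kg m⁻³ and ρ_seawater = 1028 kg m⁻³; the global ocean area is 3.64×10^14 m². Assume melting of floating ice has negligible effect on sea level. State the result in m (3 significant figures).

The Halell ice shelf system is floating and already displaces its own weight of water, so its melt adds essentially nothing to sea level.
Svalell: 275 km³ × (907/1028) = 242.6 km³ of water.
Norell: ice volume = 3.72×10^4 km² × 1110 m = 4.129×10^4 km³; 4.129×10^4 × (907/1028) = 3.643×10^4 km³ of water.
Total added water ≈ 3.667×10^13 m³ over 3.64×10^14 m² → Δh = 0.101 m.

≈ 0.101 m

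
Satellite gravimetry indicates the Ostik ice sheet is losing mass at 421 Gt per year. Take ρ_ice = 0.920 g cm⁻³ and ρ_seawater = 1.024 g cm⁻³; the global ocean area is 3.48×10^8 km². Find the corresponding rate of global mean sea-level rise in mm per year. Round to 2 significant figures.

≈ 1.2 mm/yr

ρ_w = 1.024 g cm⁻³ = 1024 kg m⁻³. Annual water volume added = 421 Gt / ρ_w = 4.210×10^14 kg / 1024 kg m⁻³ = 4.111×10^11 m³.
Δh per year = 4.111×10^11 / 3.48×10^14 = 1.18×10^-3 m = 1.2 mm.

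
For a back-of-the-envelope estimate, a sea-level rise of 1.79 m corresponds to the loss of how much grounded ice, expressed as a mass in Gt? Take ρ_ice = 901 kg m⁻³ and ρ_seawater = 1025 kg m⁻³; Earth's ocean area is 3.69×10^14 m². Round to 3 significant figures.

≈ 6.77×10^5 Gt

Required water volume = Δh × A = 1.79 m × 3.69×10^14 m² = 6.605×10^14 m³.
ρ_w = 1025 kg m⁻³, so the mass of water = 6.605×10^14 m³ × 1025 kg m⁻³ = 6.770×10^17 kg = 6.77×10^5 Gt (and the same mass of ice, by conservation).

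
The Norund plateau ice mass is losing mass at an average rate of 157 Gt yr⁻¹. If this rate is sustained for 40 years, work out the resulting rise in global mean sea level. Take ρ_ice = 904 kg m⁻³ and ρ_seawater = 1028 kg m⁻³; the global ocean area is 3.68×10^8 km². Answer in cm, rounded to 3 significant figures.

Total mass lost = 157 Gt/yr × 40 yr = 6280 Gt = 6.280×10^15 kg.
ρ_w = 1028 kg m⁻³, so water volume = 6.280×10^15 / 1028 = 6.109×10^12 m³.
Δh = 6.109×10^12 / 3.68×10^14 = 0.0166 m = 1.66 cm.

≈ 1.66 cm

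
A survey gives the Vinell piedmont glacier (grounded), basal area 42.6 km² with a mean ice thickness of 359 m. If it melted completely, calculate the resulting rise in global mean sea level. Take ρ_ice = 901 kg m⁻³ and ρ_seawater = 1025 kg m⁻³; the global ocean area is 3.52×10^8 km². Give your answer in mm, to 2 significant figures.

≈ 0.038 mm

Vinell: ice volume = 42.6 km² × 359 m = 15.29 km³; 15.29 × (901/1025) = 13.44 km³ of water.
Spread over 3.52×10^14 m² of ocean, Δh = 1.344×10^10 / 3.52×10^14 = 3.82×10^-5 m = 0.038 mm.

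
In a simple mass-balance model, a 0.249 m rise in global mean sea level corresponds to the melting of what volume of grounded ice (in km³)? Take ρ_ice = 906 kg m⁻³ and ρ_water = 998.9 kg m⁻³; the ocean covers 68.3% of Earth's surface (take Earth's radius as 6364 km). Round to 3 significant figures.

≈ 9.54×10^4 km³

Required water volume = Δh × A = 0.249 m × 3.48×10^14 m² = 8.655×10^13 m³ = 8.655×10^4 km³.
Ice volume = water volume × ρ_w/ρ_ice = 8.655×10^4 × 998.9/906 = 9.54×10^4 km³.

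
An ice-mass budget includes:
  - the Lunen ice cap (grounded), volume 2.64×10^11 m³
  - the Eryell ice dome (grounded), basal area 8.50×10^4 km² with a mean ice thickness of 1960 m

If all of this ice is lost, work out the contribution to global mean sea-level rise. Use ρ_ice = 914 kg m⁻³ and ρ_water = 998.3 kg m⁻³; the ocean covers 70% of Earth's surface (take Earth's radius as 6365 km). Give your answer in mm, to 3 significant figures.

Lunen: 2.64×10^11 m³ × (914/998.3) = 2.417×10^11 m³ of water.
Eryell: ice volume = 8.50×10^4 km² × 1960 m = 1.666×10^5 km³; 1.666×10^5 × (914/998.3) = 1.525×10^5 km³ of water.
Total added water ≈ 1.528×10^14 m³ over 3.56×10^14 m² → Δh = 0.429 m = 429 mm.

≈ 429 mm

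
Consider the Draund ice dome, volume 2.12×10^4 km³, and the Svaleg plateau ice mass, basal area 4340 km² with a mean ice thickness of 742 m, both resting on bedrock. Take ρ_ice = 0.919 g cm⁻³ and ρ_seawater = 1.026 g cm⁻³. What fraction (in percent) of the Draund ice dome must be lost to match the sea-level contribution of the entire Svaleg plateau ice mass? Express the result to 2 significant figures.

≈ 15 %

Equal sea-level rise means equal mass of meltwater, i.e. equal mass of ice lost.
Ice mass of Svaleg: 2.959×10^15 kg; ice mass of Draund: 1.948×10^16 kg.
Fraction required = 2.959×10^15 / 1.948×10^16 = 0.152 → 15 %.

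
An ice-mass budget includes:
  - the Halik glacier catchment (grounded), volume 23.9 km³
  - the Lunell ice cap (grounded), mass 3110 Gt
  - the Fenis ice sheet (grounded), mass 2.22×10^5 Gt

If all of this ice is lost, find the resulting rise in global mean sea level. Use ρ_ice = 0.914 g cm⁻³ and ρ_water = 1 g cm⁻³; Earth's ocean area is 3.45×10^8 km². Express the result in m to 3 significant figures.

≈ 0.653 m

Halik: 23.9 km³ × (914/1000) = 21.84 km³ of water.
Lunell: 3110 Gt = 3.110×10^15 kg; dividing by ρ_w = 1 g cm⁻³ = 1000 kg m⁻³ gives 3.110×10^12 m³ of water.
Fenis: 2.22×10^5 Gt = 2.220×10^17 kg; dividing by ρ_w = 1000 kg m⁻³ gives 2.220×10^14 m³ of water.
Total added water ≈ 2.251×10^14 m³ over 3.45×10^14 m² → Δh = 0.653 m.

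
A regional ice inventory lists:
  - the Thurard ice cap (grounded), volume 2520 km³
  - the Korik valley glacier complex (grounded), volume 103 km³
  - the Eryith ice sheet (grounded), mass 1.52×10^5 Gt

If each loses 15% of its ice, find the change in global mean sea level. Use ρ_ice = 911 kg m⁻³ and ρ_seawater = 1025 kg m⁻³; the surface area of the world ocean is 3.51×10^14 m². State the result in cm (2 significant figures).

Thurard: 0.15 × 2520 km³ × (911/1025) = 336.0 km³ of water.
Korik: 0.15 × 103 km³ × (911/1025) = 13.73 km³ of water.
Eryith: 0.15 × 1.52×10^5 Gt = 2.280×10^16 kg; dividing by ρ_w = 1025 kg m⁻³ gives 2.224×10^13 m³ of water.
Total added water ≈ 2.259×10^13 m³ over 3.51×10^14 m² → Δh = 0.0644 m = 6.4 cm.

≈ 6.4 cm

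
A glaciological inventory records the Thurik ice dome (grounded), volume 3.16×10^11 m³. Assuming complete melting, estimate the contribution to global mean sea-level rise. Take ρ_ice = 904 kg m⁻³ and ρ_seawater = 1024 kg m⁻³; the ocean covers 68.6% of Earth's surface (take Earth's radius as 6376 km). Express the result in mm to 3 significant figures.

Thurik: 3.16×10^11 m³ × (904/1024) = 2.790×10^11 m³ of water.
Spread over 3.50×10^14 m² of ocean, Δh = 2.790×10^11 / 3.50×10^14 = 7.96×10^-4 m = 0.796 mm.

≈ 0.796 mm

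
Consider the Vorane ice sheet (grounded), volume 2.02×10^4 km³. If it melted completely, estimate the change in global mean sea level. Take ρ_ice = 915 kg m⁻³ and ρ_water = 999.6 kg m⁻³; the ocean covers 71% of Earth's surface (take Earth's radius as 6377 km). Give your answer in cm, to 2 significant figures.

Vorane: 2.02×10^4 km³ × (915/999.6) = 1.849×10^4 km³ of water.
Spread over 3.63×10^14 m² of ocean, Δh = 1.849×10^13 / 3.63×10^14 = 0.0510 m = 5.1 cm.

≈ 5.1 cm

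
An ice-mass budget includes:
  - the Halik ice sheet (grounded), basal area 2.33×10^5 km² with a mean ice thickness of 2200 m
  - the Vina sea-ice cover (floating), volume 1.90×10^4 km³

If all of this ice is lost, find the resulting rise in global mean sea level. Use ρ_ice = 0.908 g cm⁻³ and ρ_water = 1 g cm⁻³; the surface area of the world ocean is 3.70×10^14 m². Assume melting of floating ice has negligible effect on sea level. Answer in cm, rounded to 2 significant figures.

Halik: ice volume = 2.33×10^5 km² × 2200 m = 5.126×10^5 km³; 5.126×10^5 × (908/1000) = 4.654×10^5 km³ of water.
The Vina sea-ice cover is floating and already displaces its own weight of water, so its melt adds essentially nothing to sea level.
Total added water ≈ 4.654×10^14 m³ over 3.70×10^14 m² → Δh = 1.26 m = 130 cm.

≈ 130 cm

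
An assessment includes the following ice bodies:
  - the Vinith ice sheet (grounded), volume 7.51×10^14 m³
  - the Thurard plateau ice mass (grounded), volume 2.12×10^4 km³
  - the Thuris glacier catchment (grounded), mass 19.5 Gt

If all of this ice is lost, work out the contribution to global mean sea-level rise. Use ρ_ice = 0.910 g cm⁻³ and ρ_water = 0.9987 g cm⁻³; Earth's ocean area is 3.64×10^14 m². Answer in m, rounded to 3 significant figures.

Vinith: 7.51×10^14 m³ × (910/998.7) = 6.843×10^14 m³ of water.
Thurard: 2.12×10^4 km³ × (910/998.7) = 1.932×10^4 km³ of water.
Thuris: 19.5 Gt = 1.950×10^13 kg; dividing by ρ_w = 0.9987 g cm⁻³ = 998.7 kg m⁻³ gives 1.953×10^10 m³ of water.
Total added water ≈ 7.036×10^14 m³ over 3.64×10^14 m² → Δh = 1.93 m.

≈ 1.93 m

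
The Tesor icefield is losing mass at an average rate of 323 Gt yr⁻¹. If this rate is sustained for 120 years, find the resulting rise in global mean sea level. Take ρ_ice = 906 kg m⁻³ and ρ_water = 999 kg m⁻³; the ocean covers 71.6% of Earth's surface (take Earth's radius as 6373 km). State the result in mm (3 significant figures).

≈ 106 mm

Total mass lost = 323 Gt/yr × 120 yr = 3.876×10^4 Gt = 3.876×10^16 kg.
ρ_w = 999 kg m⁻³, so water volume = 3.876×10^16 / 999 = 3.880×10^13 m³.
Δh = 3.880×10^13 / 3.65×10^14 = 0.106 m = 106 mm.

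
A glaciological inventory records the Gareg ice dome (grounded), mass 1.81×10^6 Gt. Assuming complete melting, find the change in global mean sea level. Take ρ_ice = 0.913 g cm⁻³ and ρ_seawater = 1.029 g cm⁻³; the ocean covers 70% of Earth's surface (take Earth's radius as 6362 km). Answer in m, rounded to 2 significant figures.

Gareg: 1.81×10^6 Gt = 1.810×10^18 kg; dividing by ρ_w = 1.029 g cm⁻³ = 1029 kg m⁻³ gives 1.759×10^15 m³ of water.
Spread over 3.56×10^14 m² of ocean, Δh = 1.759×10^15 / 3.56×10^14 = 4.94 m.

≈ 4.9 m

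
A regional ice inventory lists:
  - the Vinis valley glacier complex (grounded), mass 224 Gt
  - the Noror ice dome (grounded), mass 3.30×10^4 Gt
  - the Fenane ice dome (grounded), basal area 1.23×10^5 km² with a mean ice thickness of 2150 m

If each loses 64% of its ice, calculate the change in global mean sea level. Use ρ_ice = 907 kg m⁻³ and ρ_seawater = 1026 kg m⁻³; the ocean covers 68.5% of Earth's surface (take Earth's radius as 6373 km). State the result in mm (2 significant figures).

Vinis: 0.64 × 224 Gt = 1.434×10^14 kg; dividing by ρ_w = 1026 kg m⁻³ gives 1.397×10^11 m³ of water.
Noror: 0.64 × 3.30×10^4 Gt = 2.112×10^16 kg; dividing by ρ_w = 1026 kg m⁻³ gives 2.058×10^13 m³ of water.
Fenane: ice volume = 1.23×10^5 km² × 2150 m = 2.644×10^5 km³; 0.64 × 2.644×10^5 × (907/1026) = 1.496×10^5 km³ of water.
Total added water ≈ 1.703×10^14 m³ over 3.50×10^14 m² → Δh = 0.487 m = 490 mm.

≈ 490 mm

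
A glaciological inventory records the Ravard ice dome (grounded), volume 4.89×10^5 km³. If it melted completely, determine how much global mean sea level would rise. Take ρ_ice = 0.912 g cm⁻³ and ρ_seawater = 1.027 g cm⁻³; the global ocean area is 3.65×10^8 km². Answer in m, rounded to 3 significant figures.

Ravard: 4.89×10^5 km³ × (912/1027) = 4.342×10^5 km³ of water.
Spread over 3.65×10^14 m² of ocean, Δh = 4.342×10^14 / 3.65×10^14 = 1.19 m.

≈ 1.19 m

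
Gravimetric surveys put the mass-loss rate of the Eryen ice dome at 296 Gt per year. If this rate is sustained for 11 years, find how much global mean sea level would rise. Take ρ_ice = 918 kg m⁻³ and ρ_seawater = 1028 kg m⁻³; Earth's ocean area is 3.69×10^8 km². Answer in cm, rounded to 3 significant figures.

Total mass lost = 296 Gt/yr × 11 yr = 3256 Gt = 3.256×10^15 kg.
ρ_w = 1028 kg m⁻³, so water volume = 3.256×10^15 / 1028 = 3.167×10^12 m³.
Δh = 3.167×10^12 / 3.69×10^14 = 8.58×10^-3 m = 0.858 cm.

≈ 0.858 cm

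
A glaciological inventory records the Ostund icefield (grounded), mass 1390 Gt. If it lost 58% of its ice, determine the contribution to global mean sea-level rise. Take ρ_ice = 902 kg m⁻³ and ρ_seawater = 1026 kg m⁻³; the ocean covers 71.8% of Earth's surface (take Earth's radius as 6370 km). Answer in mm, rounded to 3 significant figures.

≈ 2.15 mm

Ostund: 0.58 × 1390 Gt = 8.062×10^14 kg; dividing by ρ_w = 1026 kg m⁻³ gives 7.858×10^11 m³ of water.
Spread over 3.66×10^14 m² of ocean, Δh = 7.858×10^11 / 3.66×10^14 = 2.15×10^-3 m = 2.15 mm.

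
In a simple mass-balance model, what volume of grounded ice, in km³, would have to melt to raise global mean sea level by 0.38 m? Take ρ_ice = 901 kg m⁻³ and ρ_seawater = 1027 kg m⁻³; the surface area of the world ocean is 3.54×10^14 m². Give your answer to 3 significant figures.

Required water volume = Δh × A = 0.38 m × 3.54×10^14 m² = 1.345×10^14 m³ = 1.345×10^5 km³.
Ice volume = water volume × ρ_w/ρ_ice = 1.345×10^5 × 1027/901 = 1.53×10^5 km³.

≈ 1.53×10^5 km³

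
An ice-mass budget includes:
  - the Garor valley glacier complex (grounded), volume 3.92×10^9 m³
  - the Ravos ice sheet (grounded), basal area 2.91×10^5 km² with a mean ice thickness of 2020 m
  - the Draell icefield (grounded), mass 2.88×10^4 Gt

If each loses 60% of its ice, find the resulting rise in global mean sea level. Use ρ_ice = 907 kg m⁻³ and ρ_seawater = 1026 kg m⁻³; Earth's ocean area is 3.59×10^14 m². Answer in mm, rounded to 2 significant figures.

Garor: 0.6 × 3.92×10^9 m³ × (907/1026) = 2.079×10^9 m³ of water.
Ravos: ice volume = 2.91×10^5 km² × 2020 m = 5.878×10^5 km³; 0.6 × 5.878×10^5 × (907/1026) = 3.118×10^5 km³ of water.
Draell: 0.6 × 2.88×10^4 Gt = 1.728×10^16 kg; dividing by ρ_w = 1026 kg m⁻³ gives 1.684×10^13 m³ of water.
Total added water ≈ 3.286×10^14 m³ over 3.59×10^14 m² → Δh = 0.915 m = 920 mm.

≈ 920 mm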